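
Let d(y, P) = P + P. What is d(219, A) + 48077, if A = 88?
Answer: 48253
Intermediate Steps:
d(y, P) = 2*P
d(219, A) + 48077 = 2*88 + 48077 = 176 + 48077 = 48253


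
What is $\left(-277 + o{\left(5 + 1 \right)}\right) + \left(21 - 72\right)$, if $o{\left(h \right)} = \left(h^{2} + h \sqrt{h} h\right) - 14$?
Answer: $-306 + 36 \sqrt{6} \approx -217.82$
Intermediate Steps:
$o{\left(h \right)} = -14 + h^{2} + h^{\frac{5}{2}}$ ($o{\left(h \right)} = \left(h^{2} + h^{\frac{3}{2}} h\right) - 14 = \left(h^{2} + h^{\frac{5}{2}}\right) - 14 = -14 + h^{2} + h^{\frac{5}{2}}$)
$\left(-277 + o{\left(5 + 1 \right)}\right) + \left(21 - 72\right) = \left(-277 + \left(-14 + \left(5 + 1\right)^{2} + \left(5 + 1\right)^{\frac{5}{2}}\right)\right) + \left(21 - 72\right) = \left(-277 + \left(-14 + 6^{2} + 6^{\frac{5}{2}}\right)\right) - 51 = \left(-277 + \left(-14 + 36 + 36 \sqrt{6}\right)\right) - 51 = \left(-277 + \left(22 + 36 \sqrt{6}\right)\right) - 51 = \left(-255 + 36 \sqrt{6}\right) - 51 = -306 + 36 \sqrt{6}$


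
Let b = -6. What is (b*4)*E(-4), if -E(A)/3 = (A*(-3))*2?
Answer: 1728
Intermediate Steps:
E(A) = 18*A (E(A) = -3*A*(-3)*2 = -3*(-3*A)*2 = -(-18)*A = 18*A)
(b*4)*E(-4) = (-6*4)*(18*(-4)) = -24*(-72) = 1728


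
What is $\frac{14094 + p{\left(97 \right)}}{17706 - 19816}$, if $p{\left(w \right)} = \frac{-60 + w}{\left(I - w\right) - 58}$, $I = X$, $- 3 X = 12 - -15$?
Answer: $- \frac{2311379}{346040} \approx -6.6795$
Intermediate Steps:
$X = -9$ ($X = - \frac{12 - -15}{3} = - \frac{12 + 15}{3} = \left(- \frac{1}{3}\right) 27 = -9$)
$I = -9$
$p{\left(w \right)} = \frac{-60 + w}{-67 - w}$ ($p{\left(w \right)} = \frac{-60 + w}{\left(-9 - w\right) - 58} = \frac{-60 + w}{-67 - w}$)
$\frac{14094 + p{\left(97 \right)}}{17706 - 19816} = \frac{14094 + \frac{60 - 97}{67 + 97}}{17706 - 19816} = \frac{14094 + \frac{60 - 97}{164}}{-2110} = \left(14094 + \frac{1}{164} \left(-37\right)\right) \left(- \frac{1}{2110}\right) = \left(14094 - \frac{37}{164}\right) \left(- \frac{1}{2110}\right) = \frac{2311379}{164} \left(- \frac{1}{2110}\right) = - \frac{2311379}{346040}$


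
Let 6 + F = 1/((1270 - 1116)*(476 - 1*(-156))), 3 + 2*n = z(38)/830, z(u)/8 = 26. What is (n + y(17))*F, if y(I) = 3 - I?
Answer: 1064571841/11540320 ≈ 92.248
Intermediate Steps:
z(u) = 208 (z(u) = 8*26 = 208)
n = -1141/830 (n = -3/2 + (208/830)/2 = -3/2 + (208*(1/830))/2 = -3/2 + (1/2)*(104/415) = -3/2 + 52/415 = -1141/830 ≈ -1.3747)
F = -583967/97328 (F = -6 + 1/((1270 - 1116)*(476 - 1*(-156))) = -6 + 1/(154*(476 + 156)) = -6 + (1/154)/632 = -6 + (1/154)*(1/632) = -6 + 1/97328 = -583967/97328 ≈ -6.0000)
(n + y(17))*F = (-1141/830 + (3 - 1*17))*(-583967/97328) = (-1141/830 + (3 - 17))*(-583967/97328) = (-1141/830 - 14)*(-583967/97328) = -12761/830*(-583967/97328) = 1064571841/11540320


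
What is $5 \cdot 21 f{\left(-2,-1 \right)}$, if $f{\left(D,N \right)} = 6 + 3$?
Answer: $945$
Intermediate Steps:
$f{\left(D,N \right)} = 9$
$5 \cdot 21 f{\left(-2,-1 \right)} = 5 \cdot 21 \cdot 9 = 105 \cdot 9 = 945$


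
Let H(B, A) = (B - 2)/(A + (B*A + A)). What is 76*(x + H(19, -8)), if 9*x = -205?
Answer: -219089/126 ≈ -1738.8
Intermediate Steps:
H(B, A) = (-2 + B)/(2*A + A*B) (H(B, A) = (-2 + B)/(A + (A*B + A)) = (-2 + B)/(A + (A + A*B)) = (-2 + B)/(2*A + A*B))
x = -205/9 (x = (⅑)*(-205) = -205/9 ≈ -22.778)
76*(x + H(19, -8)) = 76*(-205/9 + (-2 + 19)/((-8)*(2 + 19))) = 76*(-205/9 - ⅛*17/21) = 76*(-205/9 - ⅛*1/21*17) = 76*(-205/9 - 17/168) = 76*(-11531/504) = -219089/126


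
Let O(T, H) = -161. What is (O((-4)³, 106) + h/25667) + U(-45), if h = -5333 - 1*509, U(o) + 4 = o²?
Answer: 47734778/25667 ≈ 1859.8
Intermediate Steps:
U(o) = -4 + o²
h = -5842 (h = -5333 - 509 = -5842)
(O((-4)³, 106) + h/25667) + U(-45) = (-161 - 5842/25667) + (-4 + (-45)²) = (-161 - 5842*1/25667) + (-4 + 2025) = (-161 - 5842/25667) + 2021 = -4138229/25667 + 2021 = 47734778/25667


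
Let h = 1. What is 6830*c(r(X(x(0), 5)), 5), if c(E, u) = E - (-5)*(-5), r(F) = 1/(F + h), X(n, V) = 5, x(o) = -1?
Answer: -508835/3 ≈ -1.6961e+5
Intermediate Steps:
r(F) = 1/(1 + F) (r(F) = 1/(F + 1) = 1/(1 + F))
c(E, u) = -25 + E (c(E, u) = E - 1*25 = E - 25 = -25 + E)
6830*c(r(X(x(0), 5)), 5) = 6830*(-25 + 1/(1 + 5)) = 6830*(-25 + 1/6) = 6830*(-25 + ⅙) = 6830*(-149/6) = -508835/3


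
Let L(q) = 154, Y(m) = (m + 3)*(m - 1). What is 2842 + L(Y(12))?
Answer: 2996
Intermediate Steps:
Y(m) = (-1 + m)*(3 + m) (Y(m) = (3 + m)*(-1 + m) = (-1 + m)*(3 + m))
2842 + L(Y(12)) = 2842 + 154 = 2996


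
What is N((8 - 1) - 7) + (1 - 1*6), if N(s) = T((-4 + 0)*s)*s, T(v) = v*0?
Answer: -5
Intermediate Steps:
T(v) = 0
N(s) = 0 (N(s) = 0*s = 0)
N((8 - 1) - 7) + (1 - 1*6) = 0 + (1 - 1*6) = 0 + (1 - 6) = 0 - 5 = -5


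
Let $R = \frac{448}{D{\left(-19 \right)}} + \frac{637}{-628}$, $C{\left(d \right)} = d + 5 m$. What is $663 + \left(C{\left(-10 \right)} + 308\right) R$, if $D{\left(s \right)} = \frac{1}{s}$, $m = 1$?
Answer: $- \frac{1619474055}{628} \approx -2.5788 \cdot 10^{6}$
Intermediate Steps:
$C{\left(d \right)} = 5 + d$ ($C{\left(d \right)} = d + 5 \cdot 1 = d + 5 = 5 + d$)
$R = - \frac{5346173}{628}$ ($R = \frac{448}{\frac{1}{-19}} + \frac{637}{-628} = \frac{448}{- \frac{1}{19}} + 637 \left(- \frac{1}{628}\right) = 448 \left(-19\right) - \frac{637}{628} = -8512 - \frac{637}{628} = - \frac{5346173}{628} \approx -8513.0$)
$663 + \left(C{\left(-10 \right)} + 308\right) R = 663 + \left(\left(5 - 10\right) + 308\right) \left(- \frac{5346173}{628}\right) = 663 + \left(-5 + 308\right) \left(- \frac{5346173}{628}\right) = 663 + 303 \left(- \frac{5346173}{628}\right) = 663 - \frac{1619890419}{628} = - \frac{1619474055}{628}$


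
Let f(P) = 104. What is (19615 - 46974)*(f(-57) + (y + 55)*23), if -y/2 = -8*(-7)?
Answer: 33022313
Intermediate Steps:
y = -112 (y = -(-16)*(-7) = -2*56 = -112)
(19615 - 46974)*(f(-57) + (y + 55)*23) = (19615 - 46974)*(104 + (-112 + 55)*23) = -27359*(104 - 57*23) = -27359*(104 - 1311) = -27359*(-1207) = 33022313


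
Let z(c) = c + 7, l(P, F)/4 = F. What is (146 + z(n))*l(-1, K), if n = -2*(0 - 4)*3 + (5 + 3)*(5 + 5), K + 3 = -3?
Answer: -6168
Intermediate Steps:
K = -6 (K = -3 - 3 = -6)
l(P, F) = 4*F
n = 104 (n = -2*(-4)*3 + 8*10 = 8*3 + 80 = 24 + 80 = 104)
z(c) = 7 + c
(146 + z(n))*l(-1, K) = (146 + (7 + 104))*(4*(-6)) = (146 + 111)*(-24) = 257*(-24) = -6168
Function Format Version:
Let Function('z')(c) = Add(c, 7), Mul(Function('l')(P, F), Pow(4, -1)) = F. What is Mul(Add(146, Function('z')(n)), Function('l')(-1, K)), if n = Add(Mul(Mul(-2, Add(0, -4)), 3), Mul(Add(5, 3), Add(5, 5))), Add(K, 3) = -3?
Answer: -6168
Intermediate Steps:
K = -6 (K = Add(-3, -3) = -6)
Function('l')(P, F) = Mul(4, F)
n = 104 (n = Add(Mul(Mul(-2, -4), 3), Mul(8, 10)) = Add(Mul(8, 3), 80) = Add(24, 80) = 104)
Function('z')(c) = Add(7, c)
Mul(Add(146, Function('z')(n)), Function('l')(-1, K)) = Mul(Add(146, Add(7, 104)), Mul(4, -6)) = Mul(Add(146, 111), -24) = Mul(257, -24) = -6168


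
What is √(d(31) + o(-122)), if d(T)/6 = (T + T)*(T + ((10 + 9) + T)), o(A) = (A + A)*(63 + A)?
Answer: 44*√23 ≈ 211.02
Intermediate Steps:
o(A) = 2*A*(63 + A) (o(A) = (2*A)*(63 + A) = 2*A*(63 + A))
d(T) = 12*T*(19 + 2*T) (d(T) = 6*((T + T)*(T + ((10 + 9) + T))) = 6*((2*T)*(T + (19 + T))) = 6*((2*T)*(19 + 2*T)) = 6*(2*T*(19 + 2*T)) = 12*T*(19 + 2*T))
√(d(31) + o(-122)) = √(12*31*(19 + 2*31) + 2*(-122)*(63 - 122)) = √(12*31*(19 + 62) + 2*(-122)*(-59)) = √(12*31*81 + 14396) = √(30132 + 14396) = √44528 = 44*√23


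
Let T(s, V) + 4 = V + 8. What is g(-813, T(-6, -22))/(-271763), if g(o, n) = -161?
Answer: 161/271763 ≈ 0.00059243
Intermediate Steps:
T(s, V) = 4 + V (T(s, V) = -4 + (V + 8) = -4 + (8 + V) = 4 + V)
g(-813, T(-6, -22))/(-271763) = -161/(-271763) = -161*(-1/271763) = 161/271763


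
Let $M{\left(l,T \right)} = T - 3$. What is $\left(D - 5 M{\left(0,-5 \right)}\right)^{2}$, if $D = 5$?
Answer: $2025$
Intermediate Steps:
$M{\left(l,T \right)} = -3 + T$ ($M{\left(l,T \right)} = T - 3 = -3 + T$)
$\left(D - 5 M{\left(0,-5 \right)}\right)^{2} = \left(5 - 5 \left(-3 - 5\right)\right)^{2} = \left(5 - -40\right)^{2} = \left(5 + 40\right)^{2} = 45^{2} = 2025$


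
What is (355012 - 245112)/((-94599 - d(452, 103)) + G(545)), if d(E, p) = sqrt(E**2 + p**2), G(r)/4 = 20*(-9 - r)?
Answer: -3816799525/4824568412 + 27475*sqrt(214913)/4824568412 ≈ -0.78848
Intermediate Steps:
G(r) = -720 - 80*r (G(r) = 4*(20*(-9 - r)) = 4*(-180 - 20*r) = -720 - 80*r)
(355012 - 245112)/((-94599 - d(452, 103)) + G(545)) = (355012 - 245112)/((-94599 - sqrt(452**2 + 103**2)) + (-720 - 80*545)) = 109900/((-94599 - sqrt(204304 + 10609)) + (-720 - 43600)) = 109900/((-94599 - sqrt(214913)) - 44320) = 109900/(-138919 - sqrt(214913))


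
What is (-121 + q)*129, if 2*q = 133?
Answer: -14061/2 ≈ -7030.5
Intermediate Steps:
q = 133/2 (q = (½)*133 = 133/2 ≈ 66.500)
(-121 + q)*129 = (-121 + 133/2)*129 = -109/2*129 = -14061/2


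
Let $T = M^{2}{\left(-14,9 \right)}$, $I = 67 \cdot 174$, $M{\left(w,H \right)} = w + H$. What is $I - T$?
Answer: $11633$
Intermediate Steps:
$M{\left(w,H \right)} = H + w$
$I = 11658$
$T = 25$ ($T = \left(9 - 14\right)^{2} = \left(-5\right)^{2} = 25$)
$I - T = 11658 - 25 = 11633$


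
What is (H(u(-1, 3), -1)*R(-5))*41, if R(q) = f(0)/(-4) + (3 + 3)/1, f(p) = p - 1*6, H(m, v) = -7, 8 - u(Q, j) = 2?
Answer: -4305/2 ≈ -2152.5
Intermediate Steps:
u(Q, j) = 6 (u(Q, j) = 8 - 1*2 = 8 - 2 = 6)
f(p) = -6 + p (f(p) = p - 6 = -6 + p)
R(q) = 15/2 (R(q) = (-6 + 0)/(-4) + (3 + 3)/1 = -6*(-1/4) + 6*1 = 3/2 + 6 = 15/2)
(H(u(-1, 3), -1)*R(-5))*41 = -7*15/2*41 = -105/2*41 = -4305/2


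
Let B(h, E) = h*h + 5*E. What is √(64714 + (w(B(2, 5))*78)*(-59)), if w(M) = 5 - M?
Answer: √175162 ≈ 418.52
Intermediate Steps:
B(h, E) = h² + 5*E
√(64714 + (w(B(2, 5))*78)*(-59)) = √(64714 + ((5 - (2² + 5*5))*78)*(-59)) = √(64714 + ((5 - (4 + 25))*78)*(-59)) = √(64714 + ((5 - 1*29)*78)*(-59)) = √(64714 + ((5 - 29)*78)*(-59)) = √(64714 - 24*78*(-59)) = √(64714 - 1872*(-59)) = √(64714 + 110448) = √175162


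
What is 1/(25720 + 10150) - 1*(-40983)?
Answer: 1470060211/35870 ≈ 40983.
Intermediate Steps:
1/(25720 + 10150) - 1*(-40983) = 1/35870 + 40983 = 1470060211/35870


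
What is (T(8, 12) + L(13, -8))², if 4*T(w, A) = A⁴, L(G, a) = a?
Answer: 26790976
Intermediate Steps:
T(w, A) = A⁴/4
(T(8, 12) + L(13, -8))² = ((¼)*12⁴ - 8)² = ((¼)*20736 - 8)² = (5184 - 8)² = 5176² = 26790976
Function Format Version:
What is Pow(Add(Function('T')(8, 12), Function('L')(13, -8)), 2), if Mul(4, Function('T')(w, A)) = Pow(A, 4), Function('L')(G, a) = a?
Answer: 26790976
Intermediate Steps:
Function('T')(w, A) = Mul(Rational(1, 4), Pow(A, 4))
Pow(Add(Function('T')(8, 12), Function('L')(13, -8)), 2) = Pow(Add(Mul(Rational(1, 4), Pow(12, 4)), -8), 2) = Pow(Add(Mul(Rational(1, 4), 20736), -8), 2) = Pow(Add(5184, -8), 2) = Pow(5176, 2) = 26790976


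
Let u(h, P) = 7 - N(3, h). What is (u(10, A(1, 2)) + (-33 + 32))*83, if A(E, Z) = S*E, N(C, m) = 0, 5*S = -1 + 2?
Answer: 498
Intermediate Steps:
S = ⅕ (S = (-1 + 2)/5 = (⅕)*1 = ⅕ ≈ 0.20000)
A(E, Z) = E/5
u(h, P) = 7 (u(h, P) = 7 - 1*0 = 7 + 0 = 7)
(u(10, A(1, 2)) + (-33 + 32))*83 = (7 + (-33 + 32))*83 = (7 - 1)*83 = 6*83 = 498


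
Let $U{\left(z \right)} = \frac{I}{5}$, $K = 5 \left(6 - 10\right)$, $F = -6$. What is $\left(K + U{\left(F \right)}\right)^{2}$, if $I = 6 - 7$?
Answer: $\frac{10201}{25} \approx 408.04$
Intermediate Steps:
$K = -20$ ($K = 5 \left(-4\right) = -20$)
$I = -1$ ($I = 6 - 7 = -1$)
$U{\left(z \right)} = - \frac{1}{5}$
$\left(K + U{\left(F \right)}\right)^{2} = \left(-20 - \frac{1}{5}\right)^{2} = \left(- \frac{101}{5}\right)^{2} = \frac{10201}{25}$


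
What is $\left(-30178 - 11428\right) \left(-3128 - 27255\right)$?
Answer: $1264115098$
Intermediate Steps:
$\left(-30178 - 11428\right) \left(-3128 - 27255\right) = \left(-41606\right) \left(-30383\right) = 1264115098$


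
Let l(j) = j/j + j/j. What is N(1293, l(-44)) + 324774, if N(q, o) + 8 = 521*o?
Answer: 325808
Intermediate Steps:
l(j) = 2 (l(j) = 1 + 1 = 2)
N(q, o) = -8 + 521*o
N(1293, l(-44)) + 324774 = (-8 + 521*2) + 324774 = (-8 + 1042) + 324774 = 1034 + 324774 = 325808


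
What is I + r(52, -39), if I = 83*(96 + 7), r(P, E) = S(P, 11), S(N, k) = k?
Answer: 8560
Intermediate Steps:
r(P, E) = 11
I = 8549 (I = 83*103 = 8549)
I + r(52, -39) = 8549 + 11 = 8560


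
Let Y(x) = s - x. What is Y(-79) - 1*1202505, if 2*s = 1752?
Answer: -1201550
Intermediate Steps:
s = 876 (s = (1/2)*1752 = 876)
Y(x) = 876 - x
Y(-79) - 1*1202505 = (876 - 1*(-79)) - 1*1202505 = (876 + 79) - 1202505 = 955 - 1202505 = -1201550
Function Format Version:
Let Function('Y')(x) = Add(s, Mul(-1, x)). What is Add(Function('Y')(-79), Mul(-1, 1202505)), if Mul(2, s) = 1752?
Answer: -1201550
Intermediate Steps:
s = 876 (s = Mul(Rational(1, 2), 1752) = 876)
Function('Y')(x) = Add(876, Mul(-1, x))
Add(Function('Y')(-79), Mul(-1, 1202505)) = Add(Add(876, Mul(-1, -79)), Mul(-1, 1202505)) = Add(Add(876, 79), -1202505) = Add(955, -1202505) = -1201550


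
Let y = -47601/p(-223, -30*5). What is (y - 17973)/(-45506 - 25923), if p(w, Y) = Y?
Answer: 882783/3571450 ≈ 0.24718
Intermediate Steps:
y = 15867/50 (y = -47601/((-30*5)) = -47601/(-150) = -47601*(-1/150) = 15867/50 ≈ 317.34)
(y - 17973)/(-45506 - 25923) = (15867/50 - 17973)/(-45506 - 25923) = -882783/50/(-71429) = -882783/50*(-1/71429) = 882783/3571450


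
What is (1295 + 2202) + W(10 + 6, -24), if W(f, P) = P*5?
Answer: 3377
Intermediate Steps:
W(f, P) = 5*P
(1295 + 2202) + W(10 + 6, -24) = (1295 + 2202) + 5*(-24) = 3497 - 120 = 3377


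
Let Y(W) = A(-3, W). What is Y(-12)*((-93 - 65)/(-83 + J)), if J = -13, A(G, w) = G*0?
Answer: 0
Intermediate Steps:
A(G, w) = 0
Y(W) = 0
Y(-12)*((-93 - 65)/(-83 + J)) = 0*((-93 - 65)/(-83 - 13)) = 0*(-158/(-96)) = 0*(-158*(-1/96)) = 0*(79/48) = 0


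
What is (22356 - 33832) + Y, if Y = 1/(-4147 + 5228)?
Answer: -12405555/1081 ≈ -11476.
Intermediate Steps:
Y = 1/1081 ≈ 0.00092507
(22356 - 33832) + Y = (22356 - 33832) + 1/1081 = -11476 + 1/1081 = -12405555/1081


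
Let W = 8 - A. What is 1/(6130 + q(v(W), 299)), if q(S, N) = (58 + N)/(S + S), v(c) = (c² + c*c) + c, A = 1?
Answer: 10/61317 ≈ 0.00016309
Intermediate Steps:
W = 7 (W = 8 - 1*1 = 8 - 1 = 7)
v(c) = c + 2*c² (v(c) = (c² + c²) + c = 2*c² + c = c + 2*c²)
q(S, N) = (58 + N)/(2*S) (q(S, N) = (58 + N)/((2*S)) = (58 + N)*(1/(2*S)) = (58 + N)/(2*S))
1/(6130 + q(v(W), 299)) = 1/(6130 + (58 + 299)/(2*((7*(1 + 2*7))))) = 1/(6130 + (½)*357/(7*(1 + 14))) = 1/(6130 + (½)*357/(7*15)) = 1/(6130 + (½)*357/105) = 1/(6130 + (½)*(1/105)*357) = 1/(6130 + 17/10) = 1/(61317/10) = 10/61317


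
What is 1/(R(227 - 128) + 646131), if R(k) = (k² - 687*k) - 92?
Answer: 1/587827 ≈ 1.7012e-6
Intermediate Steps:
R(k) = -92 + k² - 687*k
1/(R(227 - 128) + 646131) = 1/((-92 + (227 - 128)² - 687*(227 - 128)) + 646131) = 1/((-92 + 99² - 687*99) + 646131) = 1/((-92 + 9801 - 68013) + 646131) = 1/(-58304 + 646131) = 1/587827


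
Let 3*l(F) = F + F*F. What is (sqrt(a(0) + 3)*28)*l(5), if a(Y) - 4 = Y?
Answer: 280*sqrt(7) ≈ 740.81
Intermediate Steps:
a(Y) = 4 + Y
l(F) = F/3 + F**2/3 (l(F) = (F + F*F)/3 = (F + F**2)/3 = F/3 + F**2/3)
(sqrt(a(0) + 3)*28)*l(5) = (sqrt((4 + 0) + 3)*28)*((1/3)*5*(1 + 5)) = (sqrt(4 + 3)*28)*((1/3)*5*6) = (sqrt(7)*28)*10 = (28*sqrt(7))*10 = 280*sqrt(7)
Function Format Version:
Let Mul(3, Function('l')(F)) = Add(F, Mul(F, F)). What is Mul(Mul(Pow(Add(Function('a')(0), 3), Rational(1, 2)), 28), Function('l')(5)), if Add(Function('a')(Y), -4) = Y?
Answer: Mul(280, Pow(7, Rational(1, 2))) ≈ 740.81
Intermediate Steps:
Function('a')(Y) = Add(4, Y)
Function('l')(F) = Add(Mul(Rational(1, 3), F), Mul(Rational(1, 3), Pow(F, 2))) (Function('l')(F) = Mul(Rational(1, 3), Add(F, Mul(F, F))) = Mul(Rational(1, 3), Add(F, Pow(F, 2))) = Add(Mul(Rational(1, 3), F), Mul(Rational(1, 3), Pow(F, 2))))
Mul(Mul(Pow(Add(Function('a')(0), 3), Rational(1, 2)), 28), Function('l')(5)) = Mul(Mul(Pow(Add(Add(4, 0), 3), Rational(1, 2)), 28), Mul(Rational(1, 3), 5, Add(1, 5))) = Mul(Mul(Pow(Add(4, 3), Rational(1, 2)), 28), Mul(Rational(1, 3), 5, 6)) = Mul(Mul(Pow(7, Rational(1, 2)), 28), 10) = Mul(Mul(28, Pow(7, Rational(1, 2))), 10) = Mul(280, Pow(7, Rational(1, 2)))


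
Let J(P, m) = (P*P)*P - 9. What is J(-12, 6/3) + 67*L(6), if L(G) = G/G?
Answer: -1670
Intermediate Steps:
L(G) = 1
J(P, m) = -9 + P**3 (J(P, m) = P**2*P - 9 = P**3 - 9 = -9 + P**3)
J(-12, 6/3) + 67*L(6) = (-9 + (-12)**3) + 67*1 = (-9 - 1728) + 67 = -1737 + 67 = -1670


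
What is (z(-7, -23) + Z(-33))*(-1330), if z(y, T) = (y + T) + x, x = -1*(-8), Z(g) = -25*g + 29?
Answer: -1106560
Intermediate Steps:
Z(g) = 29 - 25*g
x = 8
z(y, T) = 8 + T + y (z(y, T) = (y + T) + 8 = (T + y) + 8 = 8 + T + y)
(z(-7, -23) + Z(-33))*(-1330) = ((8 - 23 - 7) + (29 - 25*(-33)))*(-1330) = (-22 + (29 + 825))*(-1330) = (-22 + 854)*(-1330) = 832*(-1330) = -1106560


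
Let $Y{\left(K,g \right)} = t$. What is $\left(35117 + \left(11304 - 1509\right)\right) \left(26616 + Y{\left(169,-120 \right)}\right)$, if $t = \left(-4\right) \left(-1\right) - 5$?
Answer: $1195332880$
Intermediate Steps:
$t = -1$ ($t = 4 - 5 = -1$)
$Y{\left(K,g \right)} = -1$
$\left(35117 + \left(11304 - 1509\right)\right) \left(26616 + Y{\left(169,-120 \right)}\right) = \left(35117 + \left(11304 - 1509\right)\right) \left(26616 - 1\right) = \left(35117 + \left(11304 - 1509\right)\right) 26615 = \left(35117 + 9795\right) 26615 = 44912 \cdot 26615 = 1195332880$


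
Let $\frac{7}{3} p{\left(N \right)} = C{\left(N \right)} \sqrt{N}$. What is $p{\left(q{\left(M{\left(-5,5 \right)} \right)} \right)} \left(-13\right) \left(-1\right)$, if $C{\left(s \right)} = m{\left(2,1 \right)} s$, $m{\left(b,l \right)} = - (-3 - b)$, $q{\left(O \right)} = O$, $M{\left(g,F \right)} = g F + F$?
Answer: $- \frac{7800 i \sqrt{5}}{7} \approx - 2491.6 i$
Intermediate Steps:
$M{\left(g,F \right)} = F + F g$ ($M{\left(g,F \right)} = F g + F = F + F g$)
$m{\left(b,l \right)} = 3 + b$
$C{\left(s \right)} = 5 s$ ($C{\left(s \right)} = \left(3 + 2\right) s = 5 s$)
$p{\left(N \right)} = \frac{15 N^{\frac{3}{2}}}{7}$ ($p{\left(N \right)} = \frac{3 \cdot 5 N \sqrt{N}}{7} = \frac{3 \cdot 5 N^{\frac{3}{2}}}{7} = \frac{15 N^{\frac{3}{2}}}{7}$)
$p{\left(q{\left(M{\left(-5,5 \right)} \right)} \right)} \left(-13\right) \left(-1\right) = \frac{15 \left(5 \left(1 - 5\right)\right)^{\frac{3}{2}}}{7} \left(-13\right) \left(-1\right) = \frac{15 \left(5 \left(-4\right)\right)^{\frac{3}{2}}}{7} \left(-13\right) \left(-1\right) = \frac{15 \left(-20\right)^{\frac{3}{2}}}{7} \left(-13\right) \left(-1\right) = \frac{15 \left(- 40 i \sqrt{5}\right)}{7} \left(-13\right) \left(-1\right) = - \frac{600 i \sqrt{5}}{7} \left(-13\right) \left(-1\right) = \frac{7800 i \sqrt{5}}{7} \left(-1\right) = - \frac{7800 i \sqrt{5}}{7}$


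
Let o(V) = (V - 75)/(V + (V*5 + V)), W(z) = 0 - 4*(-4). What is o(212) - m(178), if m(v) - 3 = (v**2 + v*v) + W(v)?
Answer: -94066171/1484 ≈ -63387.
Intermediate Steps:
W(z) = 16 (W(z) = 0 + 16 = 16)
m(v) = 19 + 2*v**2 (m(v) = 3 + ((v**2 + v*v) + 16) = 3 + ((v**2 + v**2) + 16) = 3 + (2*v**2 + 16) = 3 + (16 + 2*v**2) = 19 + 2*v**2)
o(V) = (-75 + V)/(7*V) (o(V) = (-75 + V)/(V + (5*V + V)) = (-75 + V)/(V + 6*V) = (-75 + V)/((7*V)) = (-75 + V)*(1/(7*V)) = (-75 + V)/(7*V))
o(212) - m(178) = (1/7)*(-75 + 212)/212 - (19 + 2*178**2) = (1/7)*(1/212)*137 - (19 + 2*31684) = 137/1484 - (19 + 63368) = 137/1484 - 1*63387 = 137/1484 - 63387 = -94066171/1484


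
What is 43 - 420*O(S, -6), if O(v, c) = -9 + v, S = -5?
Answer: 5923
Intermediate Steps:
43 - 420*O(S, -6) = 43 - 420*(-9 - 5) = 43 - 420*(-14) = 43 + 5880 = 5923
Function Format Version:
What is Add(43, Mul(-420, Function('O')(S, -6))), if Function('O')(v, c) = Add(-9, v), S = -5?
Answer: 5923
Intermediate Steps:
Add(43, Mul(-420, Function('O')(S, -6))) = Add(43, Mul(-420, Add(-9, -5))) = Add(43, Mul(-420, -14)) = Add(43, 5880) = 5923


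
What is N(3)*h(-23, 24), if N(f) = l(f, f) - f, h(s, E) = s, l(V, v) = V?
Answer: 0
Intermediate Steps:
N(f) = 0 (N(f) = f - f = 0)
N(3)*h(-23, 24) = 0*(-23) = 0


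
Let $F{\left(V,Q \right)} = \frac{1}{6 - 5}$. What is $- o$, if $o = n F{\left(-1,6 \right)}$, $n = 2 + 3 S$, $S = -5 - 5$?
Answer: $28$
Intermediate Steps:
$S = -10$ ($S = -5 - 5 = -10$)
$F{\left(V,Q \right)} = 1$ ($F{\left(V,Q \right)} = 1^{-1} = 1$)
$n = -28$ ($n = 2 + 3 \left(-10\right) = 2 - 30 = -28$)
$o = -28$ ($o = \left(-28\right) 1 = -28$)
$- o = \left(-1\right) \left(-28\right) = 28$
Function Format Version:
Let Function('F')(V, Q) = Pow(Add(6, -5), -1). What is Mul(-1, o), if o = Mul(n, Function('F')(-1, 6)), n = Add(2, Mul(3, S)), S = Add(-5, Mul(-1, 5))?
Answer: 28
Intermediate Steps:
S = -10 (S = Add(-5, -5) = -10)
Function('F')(V, Q) = 1 (Function('F')(V, Q) = Pow(1, -1) = 1)
n = -28 (n = Add(2, Mul(3, -10)) = Add(2, -30) = -28)
o = -28 (o = Mul(-28, 1) = -28)
Mul(-1, o) = Mul(-1, -28) = 28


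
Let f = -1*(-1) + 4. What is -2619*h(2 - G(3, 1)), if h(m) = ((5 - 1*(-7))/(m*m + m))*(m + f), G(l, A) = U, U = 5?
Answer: -10476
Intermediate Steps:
G(l, A) = 5
f = 5 (f = 1 + 4 = 5)
h(m) = 12*(5 + m)/(m + m**2) (h(m) = ((5 - 1*(-7))/(m*m + m))*(m + 5) = ((5 + 7)/(m**2 + m))*(5 + m) = (12/(m + m**2))*(5 + m) = 12*(5 + m)/(m + m**2))
-2619*h(2 - G(3, 1)) = -31428*(5 + (2 - 1*5))/((2 - 1*5)*(1 + (2 - 1*5))) = -31428*(5 + (2 - 5))/((2 - 5)*(1 + (2 - 5))) = -31428*(5 - 3)/((-3)*(1 - 3)) = -31428*(-1)*2/(3*(-2)) = -31428*(-1)*(-1)*2/(3*2) = -2619*4 = -10476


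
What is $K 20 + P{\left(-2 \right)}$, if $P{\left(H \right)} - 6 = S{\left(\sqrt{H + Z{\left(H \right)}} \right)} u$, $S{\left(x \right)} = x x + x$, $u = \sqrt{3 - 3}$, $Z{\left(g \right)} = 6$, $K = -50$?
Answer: $-994$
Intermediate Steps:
$u = 0$ ($u = \sqrt{0} = 0$)
$S{\left(x \right)} = x + x^{2}$ ($S{\left(x \right)} = x^{2} + x = x + x^{2}$)
$P{\left(H \right)} = 6$ ($P{\left(H \right)} = 6 + \sqrt{H + 6} \left(1 + \sqrt{H + 6}\right) 0 = 6 + \sqrt{6 + H} \left(1 + \sqrt{6 + H}\right) 0 = 6 + 0 = 6$)
$K 20 + P{\left(-2 \right)} = \left(-50\right) 20 + 6 = -1000 + 6 = -994$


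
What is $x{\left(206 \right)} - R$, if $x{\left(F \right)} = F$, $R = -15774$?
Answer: $15980$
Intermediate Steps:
$x{\left(206 \right)} - R = 206 - -15774 = 206 + 15774 = 15980$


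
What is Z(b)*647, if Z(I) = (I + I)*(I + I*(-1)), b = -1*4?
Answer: 0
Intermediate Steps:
b = -4
Z(I) = 0 (Z(I) = (2*I)*(I - I) = (2*I)*0 = 0)
Z(b)*647 = 0*647 = 0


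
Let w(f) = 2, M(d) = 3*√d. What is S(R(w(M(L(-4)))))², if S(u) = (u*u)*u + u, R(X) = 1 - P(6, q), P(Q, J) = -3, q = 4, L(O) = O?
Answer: 4624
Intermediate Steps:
R(X) = 4 (R(X) = 1 - 1*(-3) = 1 + 3 = 4)
S(u) = u + u³ (S(u) = u²*u + u = u³ + u = u + u³)
S(R(w(M(L(-4)))))² = (4 + 4³)² = (4 + 64)² = 68² = 4624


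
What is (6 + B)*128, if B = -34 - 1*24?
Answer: -6656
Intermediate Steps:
B = -58 (B = -34 - 24 = -58)
(6 + B)*128 = (6 - 58)*128 = -52*128 = -6656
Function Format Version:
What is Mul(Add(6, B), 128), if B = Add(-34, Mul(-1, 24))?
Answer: -6656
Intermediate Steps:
B = -58 (B = Add(-34, -24) = -58)
Mul(Add(6, B), 128) = Mul(Add(6, -58), 128) = Mul(-52, 128) = -6656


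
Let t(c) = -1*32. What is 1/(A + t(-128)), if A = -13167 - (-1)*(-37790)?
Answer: -1/50989 ≈ -1.9612e-5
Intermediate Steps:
t(c) = -32
A = -50957 (A = -13167 - 1*37790 = -13167 - 37790 = -50957)
1/(A + t(-128)) = 1/(-50957 - 32) = 1/(-50989) = -1/50989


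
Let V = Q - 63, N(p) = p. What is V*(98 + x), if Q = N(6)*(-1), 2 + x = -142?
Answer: 3174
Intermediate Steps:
x = -144 (x = -2 - 142 = -144)
Q = -6 (Q = 6*(-1) = -6)
V = -69 (V = -6 - 63 = -69)
V*(98 + x) = -69*(98 - 144) = -69*(-46) = 3174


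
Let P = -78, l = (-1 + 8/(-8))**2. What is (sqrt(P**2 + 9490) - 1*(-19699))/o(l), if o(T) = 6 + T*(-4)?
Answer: -19699/10 - sqrt(15574)/10 ≈ -1982.4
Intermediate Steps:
l = 4 (l = (-1 + 8*(-1/8))**2 = (-1 - 1)**2 = (-2)**2 = 4)
o(T) = 6 - 4*T
(sqrt(P**2 + 9490) - 1*(-19699))/o(l) = (sqrt((-78)**2 + 9490) - 1*(-19699))/(6 - 4*4) = (sqrt(6084 + 9490) + 19699)/(6 - 16) = (sqrt(15574) + 19699)/(-10) = (19699 + sqrt(15574))*(-1/10) = -19699/10 - sqrt(15574)/10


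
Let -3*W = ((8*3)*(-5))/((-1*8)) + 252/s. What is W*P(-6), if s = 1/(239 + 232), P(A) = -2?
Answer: 79138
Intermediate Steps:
s = 1/471 ≈ 0.0021231
W = -39569 (W = -(((8*3)*(-5))/((-1*8)) + 252/(1/471))/3 = -((24*(-5))/(-8) + 252*471)/3 = -(-120*(-⅛) + 118692)/3 = -(15 + 118692)/3 = -⅓*118707 = -39569)
W*P(-6) = -39569*(-2) = 79138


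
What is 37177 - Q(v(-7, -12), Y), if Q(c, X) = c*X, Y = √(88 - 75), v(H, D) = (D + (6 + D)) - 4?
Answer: 37177 + 22*√13 ≈ 37256.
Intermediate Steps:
v(H, D) = 2 + 2*D (v(H, D) = (6 + 2*D) - 4 = 2 + 2*D)
Y = √13 ≈ 3.6056
Q(c, X) = X*c
37177 - Q(v(-7, -12), Y) = 37177 - √13*(2 + 2*(-12)) = 37177 - √13*(2 - 24) = 37177 - √13*(-22) = 37177 - (-22)*√13 = 37177 + 22*√13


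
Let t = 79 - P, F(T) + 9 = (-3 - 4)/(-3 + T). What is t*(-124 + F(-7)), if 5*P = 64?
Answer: -437913/50 ≈ -8758.3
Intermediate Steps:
P = 64/5 (P = (⅕)*64 = 64/5 ≈ 12.800)
F(T) = -9 - 7/(-3 + T) (F(T) = -9 + (-3 - 4)/(-3 + T) = -9 - 7/(-3 + T))
t = 331/5 (t = 79 - 1*64/5 = 79 - 64/5 = 331/5 ≈ 66.200)
t*(-124 + F(-7)) = 331*(-124 + (20 - 9*(-7))/(-3 - 7))/5 = 331*(-124 + (20 + 63)/(-10))/5 = 331*(-124 - ⅒*83)/5 = 331*(-124 - 83/10)/5 = (331/5)*(-1323/10) = -437913/50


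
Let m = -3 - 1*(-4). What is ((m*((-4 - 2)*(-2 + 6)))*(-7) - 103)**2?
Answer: 4225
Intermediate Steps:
m = 1 (m = -3 + 4 = 1)
((m*((-4 - 2)*(-2 + 6)))*(-7) - 103)**2 = ((1*((-4 - 2)*(-2 + 6)))*(-7) - 103)**2 = ((1*(-6*4))*(-7) - 103)**2 = ((1*(-24))*(-7) - 103)**2 = (-24*(-7) - 103)**2 = (168 - 103)**2 = 65**2 = 4225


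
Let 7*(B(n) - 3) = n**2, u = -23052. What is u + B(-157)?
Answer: -136694/7 ≈ -19528.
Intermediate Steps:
B(n) = 3 + n**2/7
u + B(-157) = -23052 + (3 + (1/7)*(-157)**2) = -23052 + (3 + (1/7)*24649) = -23052 + (3 + 24649/7) = -23052 + 24670/7 = -136694/7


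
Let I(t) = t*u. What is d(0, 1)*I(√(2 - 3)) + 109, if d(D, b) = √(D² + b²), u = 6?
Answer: 109 + 6*I ≈ 109.0 + 6.0*I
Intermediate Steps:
I(t) = 6*t (I(t) = t*6 = 6*t)
d(0, 1)*I(√(2 - 3)) + 109 = √(0² + 1²)*(6*√(2 - 3)) + 109 = √(0 + 1)*(6*√(-1)) + 109 = √1*(6*I) + 109 = 1*(6*I) + 109 = 6*I + 109 = 109 + 6*I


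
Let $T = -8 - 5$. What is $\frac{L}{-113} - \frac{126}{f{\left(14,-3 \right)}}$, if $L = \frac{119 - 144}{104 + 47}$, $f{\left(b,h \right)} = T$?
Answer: $\frac{2150263}{221819} \approx 9.6938$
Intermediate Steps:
$T = -13$
$f{\left(b,h \right)} = -13$
$L = - \frac{25}{151} \approx -0.16556$
$\frac{L}{-113} - \frac{126}{f{\left(14,-3 \right)}} = - \frac{25}{151 \left(-113\right)} - \frac{126}{-13} = \left(- \frac{25}{151}\right) \left(- \frac{1}{113}\right) - - \frac{126}{13} = \frac{25}{17063} + \frac{126}{13} = \frac{2150263}{221819}$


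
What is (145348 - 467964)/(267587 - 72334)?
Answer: -322616/195253 ≈ -1.6523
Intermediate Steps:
(145348 - 467964)/(267587 - 72334) = -322616/195253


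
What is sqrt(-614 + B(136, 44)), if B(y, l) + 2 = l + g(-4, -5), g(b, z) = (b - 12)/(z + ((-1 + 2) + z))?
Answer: 2*I*sqrt(1283)/3 ≈ 23.879*I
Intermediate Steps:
g(b, z) = (-12 + b)/(1 + 2*z) (g(b, z) = (-12 + b)/(z + (1 + z)) = (-12 + b)/(1 + 2*z))
B(y, l) = -2/9 + l (B(y, l) = -2 + (l + (-12 - 4)/(1 + 2*(-5))) = -2 + (l - 16/(1 - 10)) = -2 + (l - 16/(-9)) = -2 + (l - 1/9*(-16)) = -2 + (l + 16/9) = -2 + (16/9 + l) = -2/9 + l)
sqrt(-614 + B(136, 44)) = sqrt(-614 + (-2/9 + 44)) = sqrt(-614 + 394/9) = sqrt(-5132/9) = 2*I*sqrt(1283)/3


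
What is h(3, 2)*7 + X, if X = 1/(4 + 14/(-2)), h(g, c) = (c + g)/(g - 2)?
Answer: 104/3 ≈ 34.667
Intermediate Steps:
h(g, c) = (c + g)/(-2 + g)
X = -1/3 (X = 1/(4 + 14*(-1/2)) = 1/(4 - 7) = 1/(-3) = -1/3 ≈ -0.33333)
h(3, 2)*7 + X = ((2 + 3)/(-2 + 3))*7 - 1/3 = (5/1)*7 - 1/3 = (1*5)*7 - 1/3 = 5*7 - 1/3 = 35 - 1/3 = 104/3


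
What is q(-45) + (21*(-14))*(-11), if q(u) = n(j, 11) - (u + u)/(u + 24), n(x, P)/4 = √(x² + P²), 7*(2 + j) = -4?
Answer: 22608/7 + 52*√37/7 ≈ 3274.9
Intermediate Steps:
j = -18/7 (j = -2 + (⅐)*(-4) = -2 - 4/7 = -18/7 ≈ -2.5714)
n(x, P) = 4*√(P² + x²) (n(x, P) = 4*√(x² + P²) = 4*√(P² + x²))
q(u) = 52*√37/7 - 2*u/(24 + u) (q(u) = 4*√(11² + (-18/7)²) - (u + u)/(u + 24) = 4*√(121 + 324/49) - 2*u/(24 + u) = 4*√(6253/49) - 2*u/(24 + u) = 4*(13*√37/7) - 2*u/(24 + u) = 52*√37/7 - 2*u/(24 + u))
q(-45) + (21*(-14))*(-11) = 2*(-7*(-45) + 624*√37 + 26*(-45)*√37)/(7*(24 - 45)) + (21*(-14))*(-11) = (2/7)*(315 + 624*√37 - 1170*√37)/(-21) - 294*(-11) = (2/7)*(-1/21)*(315 - 546*√37) + 3234 = (-30/7 + 52*√37/7) + 3234 = 22608/7 + 52*√37/7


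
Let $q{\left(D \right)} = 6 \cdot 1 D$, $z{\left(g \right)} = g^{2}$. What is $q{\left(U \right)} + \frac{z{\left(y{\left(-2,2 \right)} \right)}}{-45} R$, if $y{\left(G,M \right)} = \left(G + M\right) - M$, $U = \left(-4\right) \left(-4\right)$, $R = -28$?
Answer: $\frac{4432}{45} \approx 98.489$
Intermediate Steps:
$U = 16$
$y{\left(G,M \right)} = G$
$q{\left(D \right)} = 6 D$
$q{\left(U \right)} + \frac{z{\left(y{\left(-2,2 \right)} \right)}}{-45} R = 6 \cdot 16 + \frac{\left(-2\right)^{2}}{-45} \left(-28\right) = 96 + 4 \left(- \frac{1}{45}\right) \left(-28\right) = 96 - - \frac{112}{45} = 96 + \frac{112}{45} = \frac{4432}{45}$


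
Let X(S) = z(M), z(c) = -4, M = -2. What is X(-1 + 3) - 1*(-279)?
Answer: 275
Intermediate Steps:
X(S) = -4
X(-1 + 3) - 1*(-279) = -4 - 1*(-279) = -4 + 279 = 275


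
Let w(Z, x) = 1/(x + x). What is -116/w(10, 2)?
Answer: -464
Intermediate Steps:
w(Z, x) = 1/(2*x)
-116/w(10, 2) = -116/((½)/2) = -116/((½)*(½)) = -116/¼ = -116*4 = -464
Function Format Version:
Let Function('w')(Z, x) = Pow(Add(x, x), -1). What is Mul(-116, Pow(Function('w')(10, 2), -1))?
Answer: -464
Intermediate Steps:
Function('w')(Z, x) = Mul(Rational(1, 2), Pow(x, -1)) (Function('w')(Z, x) = Pow(Mul(2, x), -1) = Mul(Rational(1, 2), Pow(x, -1)))
Mul(-116, Pow(Function('w')(10, 2), -1)) = Mul(-116, Pow(Mul(Rational(1, 2), Pow(2, -1)), -1)) = Mul(-116, Pow(Mul(Rational(1, 2), Rational(1, 2)), -1)) = Mul(-116, Pow(Rational(1, 4), -1)) = Mul(-116, 4) = -464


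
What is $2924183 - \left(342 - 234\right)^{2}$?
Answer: $2912519$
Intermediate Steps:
$2924183 - \left(342 - 234\right)^{2} = 2924183 - 108^{2} = 2924183 - 11664 = 2912519$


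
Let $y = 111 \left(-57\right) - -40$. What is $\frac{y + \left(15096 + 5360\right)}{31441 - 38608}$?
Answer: $- \frac{4723}{2389} \approx -1.977$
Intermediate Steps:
$y = -6287$ ($y = -6327 + 40 = -6287$)
$\frac{y + \left(15096 + 5360\right)}{31441 - 38608} = \frac{-6287 + \left(15096 + 5360\right)}{31441 - 38608} = \frac{-6287 + 20456}{-7167} = 14169 \left(- \frac{1}{7167}\right) = - \frac{4723}{2389}$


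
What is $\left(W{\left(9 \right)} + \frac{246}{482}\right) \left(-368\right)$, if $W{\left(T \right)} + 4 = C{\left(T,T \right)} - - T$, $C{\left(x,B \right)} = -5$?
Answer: $- \frac{45264}{241} \approx -187.82$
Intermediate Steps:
$W{\left(T \right)} = -9 + T$ ($W{\left(T \right)} = -4 - \left(5 - T\right) = -4 + \left(-5 + T\right) = -9 + T$)
$\left(W{\left(9 \right)} + \frac{246}{482}\right) \left(-368\right) = \left(\left(-9 + 9\right) + \frac{246}{482}\right) \left(-368\right) = \left(0 + 246 \cdot \frac{1}{482}\right) \left(-368\right) = \left(0 + \frac{123}{241}\right) \left(-368\right) = \frac{123}{241} \left(-368\right) = - \frac{45264}{241}$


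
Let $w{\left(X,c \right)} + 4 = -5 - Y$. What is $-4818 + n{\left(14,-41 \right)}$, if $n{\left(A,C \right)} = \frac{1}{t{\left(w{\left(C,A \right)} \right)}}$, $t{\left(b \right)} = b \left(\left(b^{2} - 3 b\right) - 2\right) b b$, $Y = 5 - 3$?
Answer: $- \frac{974739217}{202312} \approx -4818.0$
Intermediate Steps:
$Y = 2$
$w{\left(X,c \right)} = -11$ ($w{\left(X,c \right)} = -4 - 7 = -11$)
$t{\left(b \right)} = b^{3} \left(-2 + b^{2} - 3 b\right)$ ($t{\left(b \right)} = b \left(-2 + b^{2} - 3 b\right) b b = b b \left(-2 + b^{2} - 3 b\right) b = b^{2} \left(-2 + b^{2} - 3 b\right) b = b^{3} \left(-2 + b^{2} - 3 b\right)$)
$n{\left(A,C \right)} = - \frac{1}{202312}$ ($n{\left(A,C \right)} = \frac{1}{\left(-11\right)^{3} \left(-2 + \left(-11\right)^{2} - -33\right)} = \frac{1}{\left(-1331\right) \left(-2 + 121 + 33\right)} = \frac{1}{\left(-1331\right) 152} = \frac{1}{-202312} = - \frac{1}{202312}$)
$-4818 + n{\left(14,-41 \right)} = -4818 - \frac{1}{202312} = - \frac{974739217}{202312}$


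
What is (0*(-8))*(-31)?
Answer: 0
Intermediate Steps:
(0*(-8))*(-31) = 0*(-31) = 0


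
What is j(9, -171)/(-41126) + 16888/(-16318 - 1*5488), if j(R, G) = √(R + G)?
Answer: -8444/10903 - 9*I*√2/41126 ≈ -0.77447 - 0.00030949*I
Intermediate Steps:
j(R, G) = √(G + R)
j(9, -171)/(-41126) + 16888/(-16318 - 1*5488) = √(-171 + 9)/(-41126) + 16888/(-16318 - 1*5488) = √(-162)*(-1/41126) + 16888/(-16318 - 5488) = (9*I*√2)*(-1/41126) + 16888/(-21806) = -9*I*√2/41126 + 16888*(-1/21806) = -9*I*√2/41126 - 8444/10903 = -8444/10903 - 9*I*√2/41126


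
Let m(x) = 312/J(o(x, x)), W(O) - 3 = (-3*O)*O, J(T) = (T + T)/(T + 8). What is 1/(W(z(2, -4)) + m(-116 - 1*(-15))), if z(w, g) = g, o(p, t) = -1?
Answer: -1/1137 ≈ -0.00087951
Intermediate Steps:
J(T) = 2*T/(8 + T) (J(T) = (2*T)/(8 + T) = 2*T/(8 + T))
W(O) = 3 - 3*O² (W(O) = 3 + (-3*O)*O = 3 - 3*O²)
m(x) = -1092 (m(x) = 312/((2*(-1)/(8 - 1))) = 312/((2*(-1)/7)) = 312/((2*(-1)*(⅐))) = 312/(-2/7) = 312*(-7/2) = -1092)
1/(W(z(2, -4)) + m(-116 - 1*(-15))) = 1/((3 - 3*(-4)²) - 1092) = 1/((3 - 3*16) - 1092) = 1/((3 - 48) - 1092) = 1/(-45 - 1092) = 1/(-1137) = -1/1137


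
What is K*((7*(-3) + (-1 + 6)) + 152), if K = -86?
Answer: -11696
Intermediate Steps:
K*((7*(-3) + (-1 + 6)) + 152) = -86*((7*(-3) + (-1 + 6)) + 152) = -86*((-21 + 5) + 152) = -86*(-16 + 152) = -86*136 = -11696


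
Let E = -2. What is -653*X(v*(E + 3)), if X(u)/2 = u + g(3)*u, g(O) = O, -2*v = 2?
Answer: 5224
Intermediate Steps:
v = -1 (v = -1/2*2 = -1)
X(u) = 8*u (X(u) = 2*(u + 3*u) = 2*(4*u) = 8*u)
-653*X(v*(E + 3)) = -5224*(-(-2 + 3)) = -5224*(-1*1) = -5224*(-1) = -653*(-8) = 5224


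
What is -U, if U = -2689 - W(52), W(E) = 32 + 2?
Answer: 2723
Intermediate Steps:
W(E) = 34
U = -2723 (U = -2689 - 1*34 = -2689 - 34 = -2723)
-U = -1*(-2723) = 2723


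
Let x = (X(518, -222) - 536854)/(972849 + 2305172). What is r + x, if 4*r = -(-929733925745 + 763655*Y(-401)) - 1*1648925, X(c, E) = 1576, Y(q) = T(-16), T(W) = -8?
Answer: 761925488502161537/3278021 ≈ 2.3243e+11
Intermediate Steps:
Y(q) = -8
r = 232434596515 (r = (-763655/(1/(-1217479 - 8)) - 1*1648925)/4 = (-763655/(1/(-1217487)) - 1648925)/4 = (-763655/(-1/1217487) - 1648925)/4 = (-763655*(-1217487) - 1648925)/4 = (929740034985 - 1648925)/4 = (¼)*929738386060 = 232434596515)
x = -535278/3278021 (x = (1576 - 536854)/(972849 + 2305172) = -535278/3278021 ≈ -0.16329)
r + x = 232434596515 - 535278/3278021 = 761925488502161537/3278021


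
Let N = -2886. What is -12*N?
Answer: 34632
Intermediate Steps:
-12*N = -12*(-2886) = 34632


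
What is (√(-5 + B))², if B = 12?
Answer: 7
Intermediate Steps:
(√(-5 + B))² = (√(-5 + 12))² = (√7)² = 7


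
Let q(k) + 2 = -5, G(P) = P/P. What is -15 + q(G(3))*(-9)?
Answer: 48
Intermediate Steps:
G(P) = 1
q(k) = -7 (q(k) = -2 - 5 = -7)
-15 + q(G(3))*(-9) = -15 - 7*(-9) = -15 + 63 = 48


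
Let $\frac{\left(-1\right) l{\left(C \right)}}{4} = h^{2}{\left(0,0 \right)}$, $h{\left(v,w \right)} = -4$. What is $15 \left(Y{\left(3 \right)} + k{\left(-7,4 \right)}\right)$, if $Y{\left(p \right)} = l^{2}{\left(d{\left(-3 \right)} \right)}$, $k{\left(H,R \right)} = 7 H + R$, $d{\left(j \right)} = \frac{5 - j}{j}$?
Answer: $60765$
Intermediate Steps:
$d{\left(j \right)} = \frac{5 - j}{j}$
$k{\left(H,R \right)} = R + 7 H$
$l{\left(C \right)} = -64$ ($l{\left(C \right)} = - 4 \left(-4\right)^{2} = \left(-4\right) 16 = -64$)
$Y{\left(p \right)} = 4096$ ($Y{\left(p \right)} = \left(-64\right)^{2} = 4096$)
$15 \left(Y{\left(3 \right)} + k{\left(-7,4 \right)}\right) = 15 \left(4096 + \left(4 + 7 \left(-7\right)\right)\right) = 15 \left(4096 + \left(4 - 49\right)\right) = 15 \left(4096 - 45\right) = 15 \cdot 4051 = 60765$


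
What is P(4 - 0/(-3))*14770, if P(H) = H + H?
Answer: 118160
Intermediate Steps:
P(H) = 2*H
P(4 - 0/(-3))*14770 = (2*(4 - 0/(-3)))*14770 = (2*(4 - 0*(-1)/3))*14770 = (2*(4 - 1*0))*14770 = (2*(4 + 0))*14770 = (2*4)*14770 = 8*14770 = 118160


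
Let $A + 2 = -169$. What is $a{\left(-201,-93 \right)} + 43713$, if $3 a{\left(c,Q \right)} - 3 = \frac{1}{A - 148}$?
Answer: $\frac{41834297}{957} \approx 43714.0$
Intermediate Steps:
$A = -171$ ($A = -2 - 169 = -171$)
$a{\left(c,Q \right)} = \frac{956}{957}$ ($a{\left(c,Q \right)} = 1 + \frac{1}{3 \left(-171 - 148\right)} = 1 + \frac{1}{3 \left(-319\right)} = 1 + \frac{1}{3} \left(- \frac{1}{319}\right) = 1 - \frac{1}{957} = \frac{956}{957}$)
$a{\left(-201,-93 \right)} + 43713 = \frac{956}{957} + 43713 = \frac{41834297}{957}$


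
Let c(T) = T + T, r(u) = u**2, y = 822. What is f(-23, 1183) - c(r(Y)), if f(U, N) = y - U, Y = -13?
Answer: 507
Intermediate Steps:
f(U, N) = 822 - U
c(T) = 2*T
f(-23, 1183) - c(r(Y)) = (822 - 1*(-23)) - 2*(-13)**2 = (822 + 23) - 2*169 = 845 - 1*338 = 845 - 338 = 507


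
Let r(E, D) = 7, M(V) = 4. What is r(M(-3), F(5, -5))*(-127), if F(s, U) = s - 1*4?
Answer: -889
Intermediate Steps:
F(s, U) = -4 + s (F(s, U) = s - 4 = -4 + s)
r(M(-3), F(5, -5))*(-127) = 7*(-127) = -889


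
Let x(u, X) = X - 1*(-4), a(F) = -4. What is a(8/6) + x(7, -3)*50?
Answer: 46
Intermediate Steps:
x(u, X) = 4 + X (x(u, X) = X + 4 = 4 + X)
a(8/6) + x(7, -3)*50 = -4 + (4 - 3)*50 = -4 + 1*50 = -4 + 50 = 46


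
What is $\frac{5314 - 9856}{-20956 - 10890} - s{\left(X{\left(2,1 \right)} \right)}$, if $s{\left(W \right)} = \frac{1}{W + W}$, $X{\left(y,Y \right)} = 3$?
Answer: $- \frac{2297}{95538} \approx -0.024043$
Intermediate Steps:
$s{\left(W \right)} = \frac{1}{2 W}$
$\frac{5314 - 9856}{-20956 - 10890} - s{\left(X{\left(2,1 \right)} \right)} = \frac{5314 - 9856}{-20956 - 10890} - \frac{1}{2 \cdot 3} = - \frac{4542}{-31846} - \frac{1}{2} \cdot \frac{1}{3} = \left(-4542\right) \left(- \frac{1}{31846}\right) - \frac{1}{6} = \frac{2271}{15923} - \frac{1}{6} = - \frac{2297}{95538}$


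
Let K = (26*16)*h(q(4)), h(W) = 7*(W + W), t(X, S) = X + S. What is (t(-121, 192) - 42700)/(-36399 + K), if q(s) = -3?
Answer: 42629/53871 ≈ 0.79132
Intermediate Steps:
t(X, S) = S + X
h(W) = 14*W (h(W) = 7*(2*W) = 14*W)
K = -17472 (K = (26*16)*(14*(-3)) = 416*(-42) = -17472)
(t(-121, 192) - 42700)/(-36399 + K) = ((192 - 121) - 42700)/(-36399 - 17472) = (71 - 42700)/(-53871) = -42629*(-1/53871) = 42629/53871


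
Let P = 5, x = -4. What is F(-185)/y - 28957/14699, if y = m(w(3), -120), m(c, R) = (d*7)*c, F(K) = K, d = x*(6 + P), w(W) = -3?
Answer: -29475583/13581876 ≈ -2.1702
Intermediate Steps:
d = -44 (d = -4*(6 + 5) = -4*11 = -44)
m(c, R) = -308*c (m(c, R) = (-44*7)*c = -308*c)
y = 924 (y = -308*(-3) = 924)
F(-185)/y - 28957/14699 = -185/924 - 28957/14699 = -29475583/13581876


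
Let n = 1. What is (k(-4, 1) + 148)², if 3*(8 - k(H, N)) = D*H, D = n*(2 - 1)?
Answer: 222784/9 ≈ 24754.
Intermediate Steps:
D = 1 (D = 1*(2 - 1) = 1*1 = 1)
k(H, N) = 8 - H/3
(k(-4, 1) + 148)² = ((8 - ⅓*(-4)) + 148)² = ((8 + 4/3) + 148)² = (28/3 + 148)² = (472/3)² = 222784/9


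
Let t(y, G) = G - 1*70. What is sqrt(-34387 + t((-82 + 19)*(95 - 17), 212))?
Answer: 3*I*sqrt(3805) ≈ 185.05*I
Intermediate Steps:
t(y, G) = -70 + G (t(y, G) = G - 70 = -70 + G)
sqrt(-34387 + t((-82 + 19)*(95 - 17), 212)) = sqrt(-34387 + (-70 + 212)) = sqrt(-34387 + 142) = sqrt(-34245) = 3*I*sqrt(3805)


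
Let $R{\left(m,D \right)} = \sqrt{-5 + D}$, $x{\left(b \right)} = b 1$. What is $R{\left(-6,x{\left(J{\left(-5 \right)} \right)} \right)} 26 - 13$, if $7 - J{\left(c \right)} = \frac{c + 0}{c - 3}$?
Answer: $-13 + \frac{13 \sqrt{22}}{2} \approx 17.488$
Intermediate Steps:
$J{\left(c \right)} = 7 - \frac{c}{-3 + c}$ ($J{\left(c \right)} = 7 - \frac{c + 0}{c - 3} = 7 - \frac{c}{-3 + c}$)
$x{\left(b \right)} = b$
$R{\left(-6,x{\left(J{\left(-5 \right)} \right)} \right)} 26 - 13 = \sqrt{-5 + \frac{3 \left(-7 + 2 \left(-5\right)\right)}{-3 - 5}} \cdot 26 - 13 = \sqrt{-5 + \frac{3 \left(-7 - 10\right)}{-8}} \cdot 26 - 13 = \sqrt{-5 + 3 \left(- \frac{1}{8}\right) \left(-17\right)} 26 - 13 = \sqrt{-5 + \frac{51}{8}} \cdot 26 - 13 = \sqrt{\frac{11}{8}} \cdot 26 - 13 = \frac{\sqrt{22}}{4} \cdot 26 - 13 = \frac{13 \sqrt{22}}{2} - 13 = -13 + \frac{13 \sqrt{22}}{2}$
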